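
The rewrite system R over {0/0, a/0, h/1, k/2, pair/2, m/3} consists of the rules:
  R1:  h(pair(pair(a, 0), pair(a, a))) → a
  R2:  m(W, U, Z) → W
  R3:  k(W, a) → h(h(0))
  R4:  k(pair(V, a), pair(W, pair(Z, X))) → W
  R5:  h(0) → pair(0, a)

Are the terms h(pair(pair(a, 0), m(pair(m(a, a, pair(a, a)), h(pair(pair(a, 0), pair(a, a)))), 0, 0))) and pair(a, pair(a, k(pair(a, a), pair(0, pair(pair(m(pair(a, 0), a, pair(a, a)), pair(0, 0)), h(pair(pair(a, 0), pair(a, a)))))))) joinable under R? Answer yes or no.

no — NF(t₁) = a, NF(t₂) = pair(a, pair(a, 0))

Reduce t₁ = h(pair(pair(a, 0), m(pair(m(a, a, pair(a, a)), h(pair(pair(a, 0), pair(a, a)))), 0, 0))):
1. h(pair(pair(a, 0), m(pair(m(a, a, pair(a, a)), h(pair(pair(a, 0), pair(a, a)))), 0, 0)))  →  h(pair(pair(a, 0), pair(m(a, a, pair(a, a)), h(pair(pair(a, 0), pair(a, a))))))   [R2 at 1.2]
2. h(pair(pair(a, 0), pair(m(a, a, pair(a, a)), h(pair(pair(a, 0), pair(a, a))))))  →  h(pair(pair(a, 0), pair(a, h(pair(pair(a, 0), pair(a, a))))))   [R2 at 1.2.1]
3. h(pair(pair(a, 0), pair(a, h(pair(pair(a, 0), pair(a, a))))))  →  h(pair(pair(a, 0), pair(a, a)))   [R1 at 1.2.2]
4. h(pair(pair(a, 0), pair(a, a)))  →  a   [R1 at ε]

Reduce t₂ = pair(a, pair(a, k(pair(a, a), pair(0, pair(pair(m(pair(a, 0), a, pair(a, a)), pair(0, 0)), h(pair(pair(a, 0), pair(a, a)))))))):
1. pair(a, pair(a, k(pair(a, a), pair(0, pair(pair(m(pair(a, 0), a, pair(a, a)), pair(0, 0)), h(pair(pair(a, 0), pair(a, a))))))))  →  pair(a, pair(a, 0))   [R4 at 2.2]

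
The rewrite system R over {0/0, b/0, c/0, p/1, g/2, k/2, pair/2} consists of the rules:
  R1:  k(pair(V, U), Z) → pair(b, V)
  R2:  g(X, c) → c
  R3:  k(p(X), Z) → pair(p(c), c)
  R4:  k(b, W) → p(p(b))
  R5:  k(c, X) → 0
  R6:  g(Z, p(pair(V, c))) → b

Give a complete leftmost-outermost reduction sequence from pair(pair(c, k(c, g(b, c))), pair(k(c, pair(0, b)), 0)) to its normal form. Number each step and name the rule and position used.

pair(pair(c, 0), pair(0, 0))

1. pair(pair(c, k(c, g(b, c))), pair(k(c, pair(0, b)), 0))  →  pair(pair(c, 0), pair(k(c, pair(0, b)), 0))   [R5 at 1.2]
2. pair(pair(c, 0), pair(k(c, pair(0, b)), 0))  →  pair(pair(c, 0), pair(0, 0))   [R5 at 2.1]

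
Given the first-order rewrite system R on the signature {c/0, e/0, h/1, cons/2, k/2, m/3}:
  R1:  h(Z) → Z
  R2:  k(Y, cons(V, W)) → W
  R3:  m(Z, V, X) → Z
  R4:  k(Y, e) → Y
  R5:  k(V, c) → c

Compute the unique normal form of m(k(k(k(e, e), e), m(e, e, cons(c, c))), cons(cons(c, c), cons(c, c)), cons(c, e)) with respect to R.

e

1. m(k(k(k(e, e), e), m(e, e, cons(c, c))), cons(cons(c, c), cons(c, c)), cons(c, e))  →  k(k(k(e, e), e), m(e, e, cons(c, c)))   [R3 at ε]
2. k(k(k(e, e), e), m(e, e, cons(c, c)))  →  k(k(e, e), m(e, e, cons(c, c)))   [R4 at 1]
3. k(k(e, e), m(e, e, cons(c, c)))  →  k(e, m(e, e, cons(c, c)))   [R4 at 1]
4. k(e, m(e, e, cons(c, c)))  →  k(e, e)   [R3 at 2]
5. k(e, e)  →  e   [R4 at ε]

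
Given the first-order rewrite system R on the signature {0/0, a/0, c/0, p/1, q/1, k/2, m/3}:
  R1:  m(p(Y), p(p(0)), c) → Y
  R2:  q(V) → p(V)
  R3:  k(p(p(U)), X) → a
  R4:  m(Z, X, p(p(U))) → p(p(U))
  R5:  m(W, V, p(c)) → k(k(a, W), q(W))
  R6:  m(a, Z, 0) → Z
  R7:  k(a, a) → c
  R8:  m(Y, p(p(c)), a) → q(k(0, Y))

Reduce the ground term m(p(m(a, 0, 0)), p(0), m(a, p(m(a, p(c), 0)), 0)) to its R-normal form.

p(p(c))

1. m(p(m(a, 0, 0)), p(0), m(a, p(m(a, p(c), 0)), 0))  →  m(p(0), p(0), m(a, p(m(a, p(c), 0)), 0))   [R6 at 1.1]
2. m(p(0), p(0), m(a, p(m(a, p(c), 0)), 0))  →  m(p(0), p(0), p(m(a, p(c), 0)))   [R6 at 3]
3. m(p(0), p(0), p(m(a, p(c), 0)))  →  m(p(0), p(0), p(p(c)))   [R6 at 3.1]
4. m(p(0), p(0), p(p(c)))  →  p(p(c))   [R4 at ε]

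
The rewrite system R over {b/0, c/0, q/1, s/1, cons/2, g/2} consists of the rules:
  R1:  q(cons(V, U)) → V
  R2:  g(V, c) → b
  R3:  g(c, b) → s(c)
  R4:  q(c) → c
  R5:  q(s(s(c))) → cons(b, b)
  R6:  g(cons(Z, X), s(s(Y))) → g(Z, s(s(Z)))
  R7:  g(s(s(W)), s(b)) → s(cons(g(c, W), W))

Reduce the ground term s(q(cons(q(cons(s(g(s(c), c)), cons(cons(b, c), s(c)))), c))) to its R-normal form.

s(s(b))

1. s(q(cons(q(cons(s(g(s(c), c)), cons(cons(b, c), s(c)))), c)))  →  s(q(cons(s(g(s(c), c)), cons(cons(b, c), s(c)))))   [R1 at 1]
2. s(q(cons(s(g(s(c), c)), cons(cons(b, c), s(c)))))  →  s(s(g(s(c), c)))   [R1 at 1]
3. s(s(g(s(c), c)))  →  s(s(b))   [R2 at 1.1]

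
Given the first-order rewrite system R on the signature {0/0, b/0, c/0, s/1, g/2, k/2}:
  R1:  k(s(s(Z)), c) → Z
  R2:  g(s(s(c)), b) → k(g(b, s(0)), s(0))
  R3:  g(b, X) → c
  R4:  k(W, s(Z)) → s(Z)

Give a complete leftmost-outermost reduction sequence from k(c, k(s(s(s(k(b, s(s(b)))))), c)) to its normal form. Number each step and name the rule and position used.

1. k(c, k(s(s(s(k(b, s(s(b)))))), c))  →  k(c, s(k(b, s(s(b)))))   [R1 at 2]
2. k(c, s(k(b, s(s(b)))))  →  s(k(b, s(s(b))))   [R4 at ε]
3. s(k(b, s(s(b))))  →  s(s(s(b)))   [R4 at 1]

s(s(s(b)))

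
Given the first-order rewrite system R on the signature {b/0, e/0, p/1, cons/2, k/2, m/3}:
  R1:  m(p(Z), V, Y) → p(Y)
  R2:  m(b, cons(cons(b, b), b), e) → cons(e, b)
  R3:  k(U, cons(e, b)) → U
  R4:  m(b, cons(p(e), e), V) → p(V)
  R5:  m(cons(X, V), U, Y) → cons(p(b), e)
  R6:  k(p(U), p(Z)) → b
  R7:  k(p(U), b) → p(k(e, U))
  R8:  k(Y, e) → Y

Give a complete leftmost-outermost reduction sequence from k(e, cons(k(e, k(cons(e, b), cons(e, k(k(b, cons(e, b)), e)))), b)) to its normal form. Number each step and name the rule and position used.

e

1. k(e, cons(k(e, k(cons(e, b), cons(e, k(k(b, cons(e, b)), e)))), b))  →  k(e, cons(k(e, k(cons(e, b), cons(e, k(b, cons(e, b))))), b))   [R8 at 2.1.2.2.2]
2. k(e, cons(k(e, k(cons(e, b), cons(e, k(b, cons(e, b))))), b))  →  k(e, cons(k(e, k(cons(e, b), cons(e, b))), b))   [R3 at 2.1.2.2.2]
3. k(e, cons(k(e, k(cons(e, b), cons(e, b))), b))  →  k(e, cons(k(e, cons(e, b)), b))   [R3 at 2.1.2]
4. k(e, cons(k(e, cons(e, b)), b))  →  k(e, cons(e, b))   [R3 at 2.1]
5. k(e, cons(e, b))  →  e   [R3 at ε]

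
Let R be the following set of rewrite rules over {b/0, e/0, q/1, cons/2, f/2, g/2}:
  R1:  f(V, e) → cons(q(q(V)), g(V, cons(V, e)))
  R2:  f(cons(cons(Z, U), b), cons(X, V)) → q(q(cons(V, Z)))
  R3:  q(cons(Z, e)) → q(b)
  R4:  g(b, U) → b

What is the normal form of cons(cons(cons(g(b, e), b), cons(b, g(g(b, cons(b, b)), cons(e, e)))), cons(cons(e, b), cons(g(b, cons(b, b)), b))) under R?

1. cons(cons(cons(g(b, e), b), cons(b, g(g(b, cons(b, b)), cons(e, e)))), cons(cons(e, b), cons(g(b, cons(b, b)), b)))  →  cons(cons(cons(b, b), cons(b, g(g(b, cons(b, b)), cons(e, e)))), cons(cons(e, b), cons(g(b, cons(b, b)), b)))   [R4 at 1.1.1]
2. cons(cons(cons(b, b), cons(b, g(g(b, cons(b, b)), cons(e, e)))), cons(cons(e, b), cons(g(b, cons(b, b)), b)))  →  cons(cons(cons(b, b), cons(b, g(b, cons(e, e)))), cons(cons(e, b), cons(g(b, cons(b, b)), b)))   [R4 at 1.2.2.1]
3. cons(cons(cons(b, b), cons(b, g(b, cons(e, e)))), cons(cons(e, b), cons(g(b, cons(b, b)), b)))  →  cons(cons(cons(b, b), cons(b, b)), cons(cons(e, b), cons(g(b, cons(b, b)), b)))   [R4 at 1.2.2]
4. cons(cons(cons(b, b), cons(b, b)), cons(cons(e, b), cons(g(b, cons(b, b)), b)))  →  cons(cons(cons(b, b), cons(b, b)), cons(cons(e, b), cons(b, b)))   [R4 at 2.2.1]

cons(cons(cons(b, b), cons(b, b)), cons(cons(e, b), cons(b, b)))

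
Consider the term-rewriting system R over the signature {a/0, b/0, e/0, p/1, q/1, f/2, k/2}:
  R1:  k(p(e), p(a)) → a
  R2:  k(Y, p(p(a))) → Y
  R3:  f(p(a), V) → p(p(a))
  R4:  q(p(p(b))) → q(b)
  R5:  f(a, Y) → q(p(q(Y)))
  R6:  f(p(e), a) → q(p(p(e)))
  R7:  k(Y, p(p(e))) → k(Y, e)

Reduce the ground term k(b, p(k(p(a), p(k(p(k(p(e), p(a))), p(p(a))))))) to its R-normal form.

1. k(b, p(k(p(a), p(k(p(k(p(e), p(a))), p(p(a)))))))  →  k(b, p(k(p(a), p(p(k(p(e), p(a)))))))   [R2 at 2.1.2.1]
2. k(b, p(k(p(a), p(p(k(p(e), p(a)))))))  →  k(b, p(k(p(a), p(p(a)))))   [R1 at 2.1.2.1.1]
3. k(b, p(k(p(a), p(p(a)))))  →  k(b, p(p(a)))   [R2 at 2.1]
4. k(b, p(p(a)))  →  b   [R2 at ε]

b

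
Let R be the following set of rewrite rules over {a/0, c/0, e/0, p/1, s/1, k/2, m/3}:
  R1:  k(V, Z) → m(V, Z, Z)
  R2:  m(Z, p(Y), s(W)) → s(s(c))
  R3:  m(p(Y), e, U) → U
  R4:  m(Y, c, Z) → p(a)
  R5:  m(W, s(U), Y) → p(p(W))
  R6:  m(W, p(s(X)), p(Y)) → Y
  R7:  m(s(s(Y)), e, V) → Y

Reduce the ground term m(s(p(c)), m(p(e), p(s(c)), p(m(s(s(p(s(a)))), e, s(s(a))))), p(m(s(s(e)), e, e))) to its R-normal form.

1. m(s(p(c)), m(p(e), p(s(c)), p(m(s(s(p(s(a)))), e, s(s(a))))), p(m(s(s(e)), e, e)))  →  m(s(p(c)), m(s(s(p(s(a)))), e, s(s(a))), p(m(s(s(e)), e, e)))   [R6 at 2]
2. m(s(p(c)), m(s(s(p(s(a)))), e, s(s(a))), p(m(s(s(e)), e, e)))  →  m(s(p(c)), p(s(a)), p(m(s(s(e)), e, e)))   [R7 at 2]
3. m(s(p(c)), p(s(a)), p(m(s(s(e)), e, e)))  →  m(s(s(e)), e, e)   [R6 at ε]
4. m(s(s(e)), e, e)  →  e   [R7 at ε]

e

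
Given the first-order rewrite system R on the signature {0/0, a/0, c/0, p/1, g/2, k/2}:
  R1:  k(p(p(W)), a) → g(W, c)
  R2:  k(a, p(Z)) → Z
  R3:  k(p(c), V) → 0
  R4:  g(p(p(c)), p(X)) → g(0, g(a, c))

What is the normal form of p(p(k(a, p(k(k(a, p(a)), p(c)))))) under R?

p(p(c))

1. p(p(k(a, p(k(k(a, p(a)), p(c))))))  →  p(p(k(k(a, p(a)), p(c))))   [R2 at 1.1]
2. p(p(k(k(a, p(a)), p(c))))  →  p(p(k(a, p(c))))   [R2 at 1.1.1]
3. p(p(k(a, p(c))))  →  p(p(c))   [R2 at 1.1]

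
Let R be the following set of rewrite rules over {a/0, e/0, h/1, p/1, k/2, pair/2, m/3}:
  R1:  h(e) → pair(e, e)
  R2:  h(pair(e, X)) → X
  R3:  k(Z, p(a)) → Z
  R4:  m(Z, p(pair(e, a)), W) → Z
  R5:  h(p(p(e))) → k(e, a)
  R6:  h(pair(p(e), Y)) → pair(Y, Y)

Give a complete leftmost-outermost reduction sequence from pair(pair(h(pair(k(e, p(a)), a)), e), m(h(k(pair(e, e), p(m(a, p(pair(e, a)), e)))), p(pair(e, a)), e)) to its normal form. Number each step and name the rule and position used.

pair(pair(a, e), e)

1. pair(pair(h(pair(k(e, p(a)), a)), e), m(h(k(pair(e, e), p(m(a, p(pair(e, a)), e)))), p(pair(e, a)), e))  →  pair(pair(h(pair(e, a)), e), m(h(k(pair(e, e), p(m(a, p(pair(e, a)), e)))), p(pair(e, a)), e))   [R3 at 1.1.1.1]
2. pair(pair(h(pair(e, a)), e), m(h(k(pair(e, e), p(m(a, p(pair(e, a)), e)))), p(pair(e, a)), e))  →  pair(pair(a, e), m(h(k(pair(e, e), p(m(a, p(pair(e, a)), e)))), p(pair(e, a)), e))   [R2 at 1.1]
3. pair(pair(a, e), m(h(k(pair(e, e), p(m(a, p(pair(e, a)), e)))), p(pair(e, a)), e))  →  pair(pair(a, e), h(k(pair(e, e), p(m(a, p(pair(e, a)), e)))))   [R4 at 2]
4. pair(pair(a, e), h(k(pair(e, e), p(m(a, p(pair(e, a)), e)))))  →  pair(pair(a, e), h(k(pair(e, e), p(a))))   [R4 at 2.1.2.1]
5. pair(pair(a, e), h(k(pair(e, e), p(a))))  →  pair(pair(a, e), h(pair(e, e)))   [R3 at 2.1]
6. pair(pair(a, e), h(pair(e, e)))  →  pair(pair(a, e), e)   [R2 at 2]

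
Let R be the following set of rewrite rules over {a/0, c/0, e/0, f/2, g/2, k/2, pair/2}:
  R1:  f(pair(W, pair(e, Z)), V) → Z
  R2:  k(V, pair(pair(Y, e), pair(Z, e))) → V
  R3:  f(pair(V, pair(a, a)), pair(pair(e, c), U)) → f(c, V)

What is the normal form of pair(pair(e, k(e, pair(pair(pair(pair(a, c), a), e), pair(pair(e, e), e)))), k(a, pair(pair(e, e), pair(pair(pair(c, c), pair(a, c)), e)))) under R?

1. pair(pair(e, k(e, pair(pair(pair(pair(a, c), a), e), pair(pair(e, e), e)))), k(a, pair(pair(e, e), pair(pair(pair(c, c), pair(a, c)), e))))  →  pair(pair(e, e), k(a, pair(pair(e, e), pair(pair(pair(c, c), pair(a, c)), e))))   [R2 at 1.2]
2. pair(pair(e, e), k(a, pair(pair(e, e), pair(pair(pair(c, c), pair(a, c)), e))))  →  pair(pair(e, e), a)   [R2 at 2]

pair(pair(e, e), a)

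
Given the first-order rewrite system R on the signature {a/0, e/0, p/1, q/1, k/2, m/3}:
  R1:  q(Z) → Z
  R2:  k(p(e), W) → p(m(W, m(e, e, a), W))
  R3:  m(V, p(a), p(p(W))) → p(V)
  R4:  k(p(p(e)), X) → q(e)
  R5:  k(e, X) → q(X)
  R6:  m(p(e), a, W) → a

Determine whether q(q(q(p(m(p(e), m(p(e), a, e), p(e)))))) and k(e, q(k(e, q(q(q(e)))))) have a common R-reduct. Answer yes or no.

Reduce t₁ = q(q(q(p(m(p(e), m(p(e), a, e), p(e)))))):
1. q(q(q(p(m(p(e), m(p(e), a, e), p(e))))))  →  q(q(p(m(p(e), m(p(e), a, e), p(e)))))   [R1 at ε]
2. q(q(p(m(p(e), m(p(e), a, e), p(e)))))  →  q(p(m(p(e), m(p(e), a, e), p(e))))   [R1 at ε]
3. q(p(m(p(e), m(p(e), a, e), p(e))))  →  p(m(p(e), m(p(e), a, e), p(e)))   [R1 at ε]
4. p(m(p(e), m(p(e), a, e), p(e)))  →  p(m(p(e), a, p(e)))   [R6 at 1.2]
5. p(m(p(e), a, p(e)))  →  p(a)   [R6 at 1]

Reduce t₂ = k(e, q(k(e, q(q(q(e)))))):
1. k(e, q(k(e, q(q(q(e))))))  →  q(q(k(e, q(q(q(e))))))   [R5 at ε]
2. q(q(k(e, q(q(q(e))))))  →  q(k(e, q(q(q(e)))))   [R1 at ε]
3. q(k(e, q(q(q(e)))))  →  k(e, q(q(q(e))))   [R1 at ε]
4. k(e, q(q(q(e))))  →  q(q(q(q(e))))   [R5 at ε]
5. q(q(q(q(e))))  →  q(q(q(e)))   [R1 at ε]
6. q(q(q(e)))  →  q(q(e))   [R1 at ε]
7. q(q(e))  →  q(e)   [R1 at ε]
8. q(e)  →  e   [R1 at ε]

no — NF(t₁) = p(a), NF(t₂) = e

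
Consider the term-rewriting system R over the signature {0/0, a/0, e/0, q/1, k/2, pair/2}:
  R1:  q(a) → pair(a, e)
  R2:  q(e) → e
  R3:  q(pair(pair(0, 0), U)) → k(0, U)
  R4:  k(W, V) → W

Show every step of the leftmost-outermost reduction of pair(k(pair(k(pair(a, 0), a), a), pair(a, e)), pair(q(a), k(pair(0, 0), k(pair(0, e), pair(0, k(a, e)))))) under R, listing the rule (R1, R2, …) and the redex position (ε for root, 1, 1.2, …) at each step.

1. pair(k(pair(k(pair(a, 0), a), a), pair(a, e)), pair(q(a), k(pair(0, 0), k(pair(0, e), pair(0, k(a, e))))))  →  pair(pair(k(pair(a, 0), a), a), pair(q(a), k(pair(0, 0), k(pair(0, e), pair(0, k(a, e))))))   [R4 at 1]
2. pair(pair(k(pair(a, 0), a), a), pair(q(a), k(pair(0, 0), k(pair(0, e), pair(0, k(a, e))))))  →  pair(pair(pair(a, 0), a), pair(q(a), k(pair(0, 0), k(pair(0, e), pair(0, k(a, e))))))   [R4 at 1.1]
3. pair(pair(pair(a, 0), a), pair(q(a), k(pair(0, 0), k(pair(0, e), pair(0, k(a, e))))))  →  pair(pair(pair(a, 0), a), pair(pair(a, e), k(pair(0, 0), k(pair(0, e), pair(0, k(a, e))))))   [R1 at 2.1]
4. pair(pair(pair(a, 0), a), pair(pair(a, e), k(pair(0, 0), k(pair(0, e), pair(0, k(a, e))))))  →  pair(pair(pair(a, 0), a), pair(pair(a, e), pair(0, 0)))   [R4 at 2.2]

pair(pair(pair(a, 0), a), pair(pair(a, e), pair(0, 0)))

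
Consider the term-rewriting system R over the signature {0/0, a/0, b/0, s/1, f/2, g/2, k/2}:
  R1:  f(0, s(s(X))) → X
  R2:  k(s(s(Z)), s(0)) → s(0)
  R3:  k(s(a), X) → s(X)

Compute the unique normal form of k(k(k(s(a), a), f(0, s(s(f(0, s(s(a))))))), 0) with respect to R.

1. k(k(k(s(a), a), f(0, s(s(f(0, s(s(a))))))), 0)  →  k(k(s(a), f(0, s(s(f(0, s(s(a))))))), 0)   [R3 at 1.1]
2. k(k(s(a), f(0, s(s(f(0, s(s(a))))))), 0)  →  k(s(f(0, s(s(f(0, s(s(a))))))), 0)   [R3 at 1]
3. k(s(f(0, s(s(f(0, s(s(a))))))), 0)  →  k(s(f(0, s(s(a)))), 0)   [R1 at 1.1]
4. k(s(f(0, s(s(a)))), 0)  →  k(s(a), 0)   [R1 at 1.1]
5. k(s(a), 0)  →  s(0)   [R3 at ε]

s(0)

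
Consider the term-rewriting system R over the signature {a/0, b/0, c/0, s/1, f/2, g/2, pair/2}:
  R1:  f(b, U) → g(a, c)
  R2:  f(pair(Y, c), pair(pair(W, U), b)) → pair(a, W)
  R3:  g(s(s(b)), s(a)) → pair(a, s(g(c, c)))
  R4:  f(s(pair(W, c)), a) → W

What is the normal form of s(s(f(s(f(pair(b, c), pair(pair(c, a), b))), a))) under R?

1. s(s(f(s(f(pair(b, c), pair(pair(c, a), b))), a)))  →  s(s(f(s(pair(a, c)), a)))   [R2 at 1.1.1.1]
2. s(s(f(s(pair(a, c)), a)))  →  s(s(a))   [R4 at 1.1]

s(s(a))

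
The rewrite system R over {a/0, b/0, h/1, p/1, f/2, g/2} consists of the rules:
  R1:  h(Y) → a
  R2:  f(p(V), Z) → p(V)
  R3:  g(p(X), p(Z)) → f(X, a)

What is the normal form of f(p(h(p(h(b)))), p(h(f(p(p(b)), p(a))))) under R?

1. f(p(h(p(h(b)))), p(h(f(p(p(b)), p(a)))))  →  p(h(p(h(b))))   [R2 at ε]
2. p(h(p(h(b))))  →  p(a)   [R1 at 1]

p(a)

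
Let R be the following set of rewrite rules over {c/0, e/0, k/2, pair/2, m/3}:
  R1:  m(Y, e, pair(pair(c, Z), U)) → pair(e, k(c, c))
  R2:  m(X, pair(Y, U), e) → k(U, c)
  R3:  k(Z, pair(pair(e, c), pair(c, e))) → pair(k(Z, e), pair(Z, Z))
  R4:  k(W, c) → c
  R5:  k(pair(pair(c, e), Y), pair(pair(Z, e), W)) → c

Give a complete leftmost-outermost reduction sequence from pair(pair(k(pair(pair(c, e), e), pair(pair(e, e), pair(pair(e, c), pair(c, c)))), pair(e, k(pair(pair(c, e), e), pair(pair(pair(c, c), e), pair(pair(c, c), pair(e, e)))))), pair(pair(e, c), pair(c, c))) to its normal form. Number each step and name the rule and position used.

pair(pair(c, pair(e, c)), pair(pair(e, c), pair(c, c)))

1. pair(pair(k(pair(pair(c, e), e), pair(pair(e, e), pair(pair(e, c), pair(c, c)))), pair(e, k(pair(pair(c, e), e), pair(pair(pair(c, c), e), pair(pair(c, c), pair(e, e)))))), pair(pair(e, c), pair(c, c)))  →  pair(pair(c, pair(e, k(pair(pair(c, e), e), pair(pair(pair(c, c), e), pair(pair(c, c), pair(e, e)))))), pair(pair(e, c), pair(c, c)))   [R5 at 1.1]
2. pair(pair(c, pair(e, k(pair(pair(c, e), e), pair(pair(pair(c, c), e), pair(pair(c, c), pair(e, e)))))), pair(pair(e, c), pair(c, c)))  →  pair(pair(c, pair(e, c)), pair(pair(e, c), pair(c, c)))   [R5 at 1.2.2]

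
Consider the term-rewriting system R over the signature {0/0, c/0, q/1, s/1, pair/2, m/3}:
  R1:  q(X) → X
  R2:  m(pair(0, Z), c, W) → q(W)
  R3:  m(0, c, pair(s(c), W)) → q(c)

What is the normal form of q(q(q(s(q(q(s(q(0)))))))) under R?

s(s(0))

1. q(q(q(s(q(q(s(q(0))))))))  →  q(q(s(q(q(s(q(0)))))))   [R1 at ε]
2. q(q(s(q(q(s(q(0)))))))  →  q(s(q(q(s(q(0))))))   [R1 at ε]
3. q(s(q(q(s(q(0))))))  →  s(q(q(s(q(0)))))   [R1 at ε]
4. s(q(q(s(q(0)))))  →  s(q(s(q(0))))   [R1 at 1]
5. s(q(s(q(0))))  →  s(s(q(0)))   [R1 at 1]
6. s(s(q(0)))  →  s(s(0))   [R1 at 1.1]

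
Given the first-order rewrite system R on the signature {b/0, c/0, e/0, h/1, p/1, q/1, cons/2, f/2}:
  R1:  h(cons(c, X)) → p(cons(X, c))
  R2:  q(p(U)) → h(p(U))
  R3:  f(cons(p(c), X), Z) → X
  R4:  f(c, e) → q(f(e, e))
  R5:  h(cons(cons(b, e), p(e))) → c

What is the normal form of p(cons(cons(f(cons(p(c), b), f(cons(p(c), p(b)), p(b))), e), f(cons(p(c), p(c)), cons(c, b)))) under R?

1. p(cons(cons(f(cons(p(c), b), f(cons(p(c), p(b)), p(b))), e), f(cons(p(c), p(c)), cons(c, b))))  →  p(cons(cons(b, e), f(cons(p(c), p(c)), cons(c, b))))   [R3 at 1.1.1]
2. p(cons(cons(b, e), f(cons(p(c), p(c)), cons(c, b))))  →  p(cons(cons(b, e), p(c)))   [R3 at 1.2]

p(cons(cons(b, e), p(c)))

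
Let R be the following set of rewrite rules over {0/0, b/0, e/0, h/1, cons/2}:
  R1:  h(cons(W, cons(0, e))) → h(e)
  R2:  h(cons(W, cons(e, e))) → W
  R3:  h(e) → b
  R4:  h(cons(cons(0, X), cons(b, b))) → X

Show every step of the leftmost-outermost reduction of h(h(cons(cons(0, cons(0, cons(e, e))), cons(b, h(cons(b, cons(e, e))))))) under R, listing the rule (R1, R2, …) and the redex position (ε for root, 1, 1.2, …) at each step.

1. h(h(cons(cons(0, cons(0, cons(e, e))), cons(b, h(cons(b, cons(e, e)))))))  →  h(h(cons(cons(0, cons(0, cons(e, e))), cons(b, b))))   [R2 at 1.1.2.2]
2. h(h(cons(cons(0, cons(0, cons(e, e))), cons(b, b))))  →  h(cons(0, cons(e, e)))   [R4 at 1]
3. h(cons(0, cons(e, e)))  →  0   [R2 at ε]

0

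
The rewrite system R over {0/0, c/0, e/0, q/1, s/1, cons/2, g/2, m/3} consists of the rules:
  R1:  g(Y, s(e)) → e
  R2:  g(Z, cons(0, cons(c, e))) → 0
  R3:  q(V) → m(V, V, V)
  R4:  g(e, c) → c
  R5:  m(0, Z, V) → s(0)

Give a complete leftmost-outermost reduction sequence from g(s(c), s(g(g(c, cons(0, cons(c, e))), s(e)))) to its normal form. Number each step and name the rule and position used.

1. g(s(c), s(g(g(c, cons(0, cons(c, e))), s(e))))  →  g(s(c), s(e))   [R1 at 2.1]
2. g(s(c), s(e))  →  e   [R1 at ε]

e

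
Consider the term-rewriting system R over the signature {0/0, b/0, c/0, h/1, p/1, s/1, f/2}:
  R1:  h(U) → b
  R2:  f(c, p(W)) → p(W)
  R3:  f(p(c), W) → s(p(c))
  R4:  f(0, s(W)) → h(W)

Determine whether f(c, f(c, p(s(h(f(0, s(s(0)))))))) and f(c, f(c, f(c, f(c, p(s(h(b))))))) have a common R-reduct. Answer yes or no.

Reduce t₁ = f(c, f(c, p(s(h(f(0, s(s(0)))))))):
1. f(c, f(c, p(s(h(f(0, s(s(0))))))))  →  f(c, p(s(h(f(0, s(s(0)))))))   [R2 at 2]
2. f(c, p(s(h(f(0, s(s(0)))))))  →  p(s(h(f(0, s(s(0))))))   [R2 at ε]
3. p(s(h(f(0, s(s(0))))))  →  p(s(b))   [R1 at 1.1]

Reduce t₂ = f(c, f(c, f(c, f(c, p(s(h(b))))))):
1. f(c, f(c, f(c, f(c, p(s(h(b)))))))  →  f(c, f(c, f(c, p(s(h(b))))))   [R2 at 2.2.2]
2. f(c, f(c, f(c, p(s(h(b))))))  →  f(c, f(c, p(s(h(b)))))   [R2 at 2.2]
3. f(c, f(c, p(s(h(b)))))  →  f(c, p(s(h(b))))   [R2 at 2]
4. f(c, p(s(h(b))))  →  p(s(h(b)))   [R2 at ε]
5. p(s(h(b)))  →  p(s(b))   [R1 at 1.1]

yes — NF(t₁) = p(s(b)), NF(t₂) = p(s(b))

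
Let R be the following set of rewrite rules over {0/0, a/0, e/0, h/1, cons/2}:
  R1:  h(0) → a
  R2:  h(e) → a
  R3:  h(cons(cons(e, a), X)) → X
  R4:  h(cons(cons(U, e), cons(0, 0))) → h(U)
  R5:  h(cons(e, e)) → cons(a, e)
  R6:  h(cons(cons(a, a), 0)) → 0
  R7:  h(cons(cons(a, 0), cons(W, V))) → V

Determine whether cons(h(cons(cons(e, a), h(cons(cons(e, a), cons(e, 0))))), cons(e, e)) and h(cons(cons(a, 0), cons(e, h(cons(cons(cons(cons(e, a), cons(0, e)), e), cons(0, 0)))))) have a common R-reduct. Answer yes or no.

no — NF(t₁) = cons(cons(e, 0), cons(e, e)), NF(t₂) = cons(0, e)

Reduce t₁ = cons(h(cons(cons(e, a), h(cons(cons(e, a), cons(e, 0))))), cons(e, e)):
1. cons(h(cons(cons(e, a), h(cons(cons(e, a), cons(e, 0))))), cons(e, e))  →  cons(h(cons(cons(e, a), cons(e, 0))), cons(e, e))   [R3 at 1]
2. cons(h(cons(cons(e, a), cons(e, 0))), cons(e, e))  →  cons(cons(e, 0), cons(e, e))   [R3 at 1]

Reduce t₂ = h(cons(cons(a, 0), cons(e, h(cons(cons(cons(cons(e, a), cons(0, e)), e), cons(0, 0)))))):
1. h(cons(cons(a, 0), cons(e, h(cons(cons(cons(cons(e, a), cons(0, e)), e), cons(0, 0))))))  →  h(cons(cons(cons(cons(e, a), cons(0, e)), e), cons(0, 0)))   [R7 at ε]
2. h(cons(cons(cons(cons(e, a), cons(0, e)), e), cons(0, 0)))  →  h(cons(cons(e, a), cons(0, e)))   [R4 at ε]
3. h(cons(cons(e, a), cons(0, e)))  →  cons(0, e)   [R3 at ε]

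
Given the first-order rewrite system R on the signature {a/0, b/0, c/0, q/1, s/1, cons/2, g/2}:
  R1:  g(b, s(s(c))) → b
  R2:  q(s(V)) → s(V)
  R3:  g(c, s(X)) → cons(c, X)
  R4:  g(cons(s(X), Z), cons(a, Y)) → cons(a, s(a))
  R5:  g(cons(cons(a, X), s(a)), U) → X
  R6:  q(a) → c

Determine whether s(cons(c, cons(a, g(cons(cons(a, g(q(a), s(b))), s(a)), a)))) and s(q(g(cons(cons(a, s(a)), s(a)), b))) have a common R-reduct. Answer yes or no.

Reduce t₁ = s(cons(c, cons(a, g(cons(cons(a, g(q(a), s(b))), s(a)), a)))):
1. s(cons(c, cons(a, g(cons(cons(a, g(q(a), s(b))), s(a)), a))))  →  s(cons(c, cons(a, g(q(a), s(b)))))   [R5 at 1.2.2]
2. s(cons(c, cons(a, g(q(a), s(b)))))  →  s(cons(c, cons(a, g(c, s(b)))))   [R6 at 1.2.2.1]
3. s(cons(c, cons(a, g(c, s(b)))))  →  s(cons(c, cons(a, cons(c, b))))   [R3 at 1.2.2]

Reduce t₂ = s(q(g(cons(cons(a, s(a)), s(a)), b))):
1. s(q(g(cons(cons(a, s(a)), s(a)), b)))  →  s(q(s(a)))   [R5 at 1.1]
2. s(q(s(a)))  →  s(s(a))   [R2 at 1]

no — NF(t₁) = s(cons(c, cons(a, cons(c, b)))), NF(t₂) = s(s(a))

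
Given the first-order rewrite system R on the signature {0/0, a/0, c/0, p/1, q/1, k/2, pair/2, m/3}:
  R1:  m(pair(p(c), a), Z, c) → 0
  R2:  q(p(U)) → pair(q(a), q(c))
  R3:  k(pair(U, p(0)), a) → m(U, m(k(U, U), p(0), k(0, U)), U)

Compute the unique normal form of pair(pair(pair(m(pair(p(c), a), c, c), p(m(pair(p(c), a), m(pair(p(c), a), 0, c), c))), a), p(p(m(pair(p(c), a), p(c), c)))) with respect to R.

pair(pair(pair(0, p(0)), a), p(p(0)))

1. pair(pair(pair(m(pair(p(c), a), c, c), p(m(pair(p(c), a), m(pair(p(c), a), 0, c), c))), a), p(p(m(pair(p(c), a), p(c), c))))  →  pair(pair(pair(0, p(m(pair(p(c), a), m(pair(p(c), a), 0, c), c))), a), p(p(m(pair(p(c), a), p(c), c))))   [R1 at 1.1.1]
2. pair(pair(pair(0, p(m(pair(p(c), a), m(pair(p(c), a), 0, c), c))), a), p(p(m(pair(p(c), a), p(c), c))))  →  pair(pair(pair(0, p(0)), a), p(p(m(pair(p(c), a), p(c), c))))   [R1 at 1.1.2.1]
3. pair(pair(pair(0, p(0)), a), p(p(m(pair(p(c), a), p(c), c))))  →  pair(pair(pair(0, p(0)), a), p(p(0)))   [R1 at 2.1.1]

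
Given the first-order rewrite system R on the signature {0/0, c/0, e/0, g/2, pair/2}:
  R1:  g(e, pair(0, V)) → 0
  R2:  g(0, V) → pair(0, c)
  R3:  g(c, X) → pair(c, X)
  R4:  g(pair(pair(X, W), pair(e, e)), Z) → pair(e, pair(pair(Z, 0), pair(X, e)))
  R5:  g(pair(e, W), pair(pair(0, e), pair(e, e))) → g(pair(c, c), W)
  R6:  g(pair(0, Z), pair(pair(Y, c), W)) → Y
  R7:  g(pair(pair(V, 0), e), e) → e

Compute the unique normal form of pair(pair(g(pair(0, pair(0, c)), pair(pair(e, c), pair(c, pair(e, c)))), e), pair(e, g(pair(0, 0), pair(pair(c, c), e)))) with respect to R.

1. pair(pair(g(pair(0, pair(0, c)), pair(pair(e, c), pair(c, pair(e, c)))), e), pair(e, g(pair(0, 0), pair(pair(c, c), e))))  →  pair(pair(e, e), pair(e, g(pair(0, 0), pair(pair(c, c), e))))   [R6 at 1.1]
2. pair(pair(e, e), pair(e, g(pair(0, 0), pair(pair(c, c), e))))  →  pair(pair(e, e), pair(e, c))   [R6 at 2.2]

pair(pair(e, e), pair(e, c))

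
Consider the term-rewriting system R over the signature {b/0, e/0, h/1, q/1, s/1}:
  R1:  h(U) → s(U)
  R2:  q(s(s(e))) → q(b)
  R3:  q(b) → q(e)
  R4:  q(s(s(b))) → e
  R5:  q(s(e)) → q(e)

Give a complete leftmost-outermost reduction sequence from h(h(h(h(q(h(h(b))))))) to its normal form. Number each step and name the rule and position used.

1. h(h(h(h(q(h(h(b)))))))  →  s(h(h(h(q(h(h(b)))))))   [R1 at ε]
2. s(h(h(h(q(h(h(b)))))))  →  s(s(h(h(q(h(h(b)))))))   [R1 at 1]
3. s(s(h(h(q(h(h(b)))))))  →  s(s(s(h(q(h(h(b)))))))   [R1 at 1.1]
4. s(s(s(h(q(h(h(b)))))))  →  s(s(s(s(q(h(h(b)))))))   [R1 at 1.1.1]
5. s(s(s(s(q(h(h(b)))))))  →  s(s(s(s(q(s(h(b)))))))   [R1 at 1.1.1.1.1]
6. s(s(s(s(q(s(h(b)))))))  →  s(s(s(s(q(s(s(b)))))))   [R1 at 1.1.1.1.1.1]
7. s(s(s(s(q(s(s(b)))))))  →  s(s(s(s(e))))   [R4 at 1.1.1.1]

s(s(s(s(e))))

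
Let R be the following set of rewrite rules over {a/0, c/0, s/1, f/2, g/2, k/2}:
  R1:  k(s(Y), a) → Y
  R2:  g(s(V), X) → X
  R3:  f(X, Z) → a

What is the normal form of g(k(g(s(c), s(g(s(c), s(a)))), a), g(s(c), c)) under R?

1. g(k(g(s(c), s(g(s(c), s(a)))), a), g(s(c), c))  →  g(k(s(g(s(c), s(a))), a), g(s(c), c))   [R2 at 1.1]
2. g(k(s(g(s(c), s(a))), a), g(s(c), c))  →  g(g(s(c), s(a)), g(s(c), c))   [R1 at 1]
3. g(g(s(c), s(a)), g(s(c), c))  →  g(s(a), g(s(c), c))   [R2 at 1]
4. g(s(a), g(s(c), c))  →  g(s(c), c)   [R2 at ε]
5. g(s(c), c)  →  c   [R2 at ε]

c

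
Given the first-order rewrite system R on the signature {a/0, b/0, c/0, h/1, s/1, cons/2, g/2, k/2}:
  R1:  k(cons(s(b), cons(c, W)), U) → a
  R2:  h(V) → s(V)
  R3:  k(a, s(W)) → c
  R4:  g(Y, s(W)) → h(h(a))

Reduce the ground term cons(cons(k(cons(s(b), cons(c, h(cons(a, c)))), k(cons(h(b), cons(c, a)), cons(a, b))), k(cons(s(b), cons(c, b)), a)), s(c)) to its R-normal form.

cons(cons(a, a), s(c))

1. cons(cons(k(cons(s(b), cons(c, h(cons(a, c)))), k(cons(h(b), cons(c, a)), cons(a, b))), k(cons(s(b), cons(c, b)), a)), s(c))  →  cons(cons(a, k(cons(s(b), cons(c, b)), a)), s(c))   [R1 at 1.1]
2. cons(cons(a, k(cons(s(b), cons(c, b)), a)), s(c))  →  cons(cons(a, a), s(c))   [R1 at 1.2]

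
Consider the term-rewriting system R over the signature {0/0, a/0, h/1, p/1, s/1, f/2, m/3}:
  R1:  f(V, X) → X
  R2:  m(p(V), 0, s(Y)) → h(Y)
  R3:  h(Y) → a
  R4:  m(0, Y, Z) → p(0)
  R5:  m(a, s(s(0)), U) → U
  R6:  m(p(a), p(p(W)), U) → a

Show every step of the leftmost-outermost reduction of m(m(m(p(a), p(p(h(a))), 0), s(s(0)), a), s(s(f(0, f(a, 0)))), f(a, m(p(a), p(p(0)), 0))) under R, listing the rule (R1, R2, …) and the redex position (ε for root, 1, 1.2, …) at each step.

a

1. m(m(m(p(a), p(p(h(a))), 0), s(s(0)), a), s(s(f(0, f(a, 0)))), f(a, m(p(a), p(p(0)), 0)))  →  m(m(a, s(s(0)), a), s(s(f(0, f(a, 0)))), f(a, m(p(a), p(p(0)), 0)))   [R6 at 1.1]
2. m(m(a, s(s(0)), a), s(s(f(0, f(a, 0)))), f(a, m(p(a), p(p(0)), 0)))  →  m(a, s(s(f(0, f(a, 0)))), f(a, m(p(a), p(p(0)), 0)))   [R5 at 1]
3. m(a, s(s(f(0, f(a, 0)))), f(a, m(p(a), p(p(0)), 0)))  →  m(a, s(s(f(a, 0))), f(a, m(p(a), p(p(0)), 0)))   [R1 at 2.1.1]
4. m(a, s(s(f(a, 0))), f(a, m(p(a), p(p(0)), 0)))  →  m(a, s(s(0)), f(a, m(p(a), p(p(0)), 0)))   [R1 at 2.1.1]
5. m(a, s(s(0)), f(a, m(p(a), p(p(0)), 0)))  →  f(a, m(p(a), p(p(0)), 0))   [R5 at ε]
6. f(a, m(p(a), p(p(0)), 0))  →  m(p(a), p(p(0)), 0)   [R1 at ε]
7. m(p(a), p(p(0)), 0)  →  a   [R6 at ε]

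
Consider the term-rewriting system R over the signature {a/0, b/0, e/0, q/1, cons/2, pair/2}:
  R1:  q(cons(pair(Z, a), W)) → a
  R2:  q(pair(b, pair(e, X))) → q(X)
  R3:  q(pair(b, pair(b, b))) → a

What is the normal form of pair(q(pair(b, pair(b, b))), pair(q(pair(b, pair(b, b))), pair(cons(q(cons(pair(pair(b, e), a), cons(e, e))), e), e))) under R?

pair(a, pair(a, pair(cons(a, e), e)))

1. pair(q(pair(b, pair(b, b))), pair(q(pair(b, pair(b, b))), pair(cons(q(cons(pair(pair(b, e), a), cons(e, e))), e), e)))  →  pair(a, pair(q(pair(b, pair(b, b))), pair(cons(q(cons(pair(pair(b, e), a), cons(e, e))), e), e)))   [R3 at 1]
2. pair(a, pair(q(pair(b, pair(b, b))), pair(cons(q(cons(pair(pair(b, e), a), cons(e, e))), e), e)))  →  pair(a, pair(a, pair(cons(q(cons(pair(pair(b, e), a), cons(e, e))), e), e)))   [R3 at 2.1]
3. pair(a, pair(a, pair(cons(q(cons(pair(pair(b, e), a), cons(e, e))), e), e)))  →  pair(a, pair(a, pair(cons(a, e), e)))   [R1 at 2.2.1.1]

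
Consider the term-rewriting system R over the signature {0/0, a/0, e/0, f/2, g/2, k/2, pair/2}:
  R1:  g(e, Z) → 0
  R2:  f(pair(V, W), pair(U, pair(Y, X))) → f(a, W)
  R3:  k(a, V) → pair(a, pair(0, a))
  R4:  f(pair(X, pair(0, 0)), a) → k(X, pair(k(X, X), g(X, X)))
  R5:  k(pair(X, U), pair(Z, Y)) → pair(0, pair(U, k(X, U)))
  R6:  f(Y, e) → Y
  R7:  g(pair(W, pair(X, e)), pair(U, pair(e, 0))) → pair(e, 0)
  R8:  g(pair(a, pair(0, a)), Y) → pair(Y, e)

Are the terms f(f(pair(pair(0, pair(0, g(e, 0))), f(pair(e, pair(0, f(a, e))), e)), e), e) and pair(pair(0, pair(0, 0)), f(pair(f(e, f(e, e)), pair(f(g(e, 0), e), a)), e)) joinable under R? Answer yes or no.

Reduce t₁ = f(f(pair(pair(0, pair(0, g(e, 0))), f(pair(e, pair(0, f(a, e))), e)), e), e):
1. f(f(pair(pair(0, pair(0, g(e, 0))), f(pair(e, pair(0, f(a, e))), e)), e), e)  →  f(pair(pair(0, pair(0, g(e, 0))), f(pair(e, pair(0, f(a, e))), e)), e)   [R6 at ε]
2. f(pair(pair(0, pair(0, g(e, 0))), f(pair(e, pair(0, f(a, e))), e)), e)  →  pair(pair(0, pair(0, g(e, 0))), f(pair(e, pair(0, f(a, e))), e))   [R6 at ε]
3. pair(pair(0, pair(0, g(e, 0))), f(pair(e, pair(0, f(a, e))), e))  →  pair(pair(0, pair(0, 0)), f(pair(e, pair(0, f(a, e))), e))   [R1 at 1.2.2]
4. pair(pair(0, pair(0, 0)), f(pair(e, pair(0, f(a, e))), e))  →  pair(pair(0, pair(0, 0)), pair(e, pair(0, f(a, e))))   [R6 at 2]
5. pair(pair(0, pair(0, 0)), pair(e, pair(0, f(a, e))))  →  pair(pair(0, pair(0, 0)), pair(e, pair(0, a)))   [R6 at 2.2.2]

Reduce t₂ = pair(pair(0, pair(0, 0)), f(pair(f(e, f(e, e)), pair(f(g(e, 0), e), a)), e)):
1. pair(pair(0, pair(0, 0)), f(pair(f(e, f(e, e)), pair(f(g(e, 0), e), a)), e))  →  pair(pair(0, pair(0, 0)), pair(f(e, f(e, e)), pair(f(g(e, 0), e), a)))   [R6 at 2]
2. pair(pair(0, pair(0, 0)), pair(f(e, f(e, e)), pair(f(g(e, 0), e), a)))  →  pair(pair(0, pair(0, 0)), pair(f(e, e), pair(f(g(e, 0), e), a)))   [R6 at 2.1.2]
3. pair(pair(0, pair(0, 0)), pair(f(e, e), pair(f(g(e, 0), e), a)))  →  pair(pair(0, pair(0, 0)), pair(e, pair(f(g(e, 0), e), a)))   [R6 at 2.1]
4. pair(pair(0, pair(0, 0)), pair(e, pair(f(g(e, 0), e), a)))  →  pair(pair(0, pair(0, 0)), pair(e, pair(g(e, 0), a)))   [R6 at 2.2.1]
5. pair(pair(0, pair(0, 0)), pair(e, pair(g(e, 0), a)))  →  pair(pair(0, pair(0, 0)), pair(e, pair(0, a)))   [R1 at 2.2.1]

yes — NF(t₁) = pair(pair(0, pair(0, 0)), pair(e, pair(0, a))), NF(t₂) = pair(pair(0, pair(0, 0)), pair(e, pair(0, a)))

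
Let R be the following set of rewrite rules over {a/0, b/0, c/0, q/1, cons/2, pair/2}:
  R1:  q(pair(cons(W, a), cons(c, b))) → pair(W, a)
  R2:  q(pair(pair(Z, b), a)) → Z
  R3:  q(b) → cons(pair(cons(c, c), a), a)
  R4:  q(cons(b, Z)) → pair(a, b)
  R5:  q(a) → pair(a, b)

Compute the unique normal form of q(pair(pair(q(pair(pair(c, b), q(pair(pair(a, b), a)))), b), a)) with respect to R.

1. q(pair(pair(q(pair(pair(c, b), q(pair(pair(a, b), a)))), b), a))  →  q(pair(pair(c, b), q(pair(pair(a, b), a))))   [R2 at ε]
2. q(pair(pair(c, b), q(pair(pair(a, b), a))))  →  q(pair(pair(c, b), a))   [R2 at 1.2]
3. q(pair(pair(c, b), a))  →  c   [R2 at ε]

c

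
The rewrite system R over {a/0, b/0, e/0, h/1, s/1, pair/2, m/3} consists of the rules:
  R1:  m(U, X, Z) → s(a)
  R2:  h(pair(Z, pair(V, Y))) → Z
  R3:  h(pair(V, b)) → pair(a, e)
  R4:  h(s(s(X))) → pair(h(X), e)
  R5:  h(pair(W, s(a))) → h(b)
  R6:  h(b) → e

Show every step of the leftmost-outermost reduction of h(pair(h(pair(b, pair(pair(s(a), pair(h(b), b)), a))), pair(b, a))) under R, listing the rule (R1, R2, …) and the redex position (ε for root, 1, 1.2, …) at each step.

1. h(pair(h(pair(b, pair(pair(s(a), pair(h(b), b)), a))), pair(b, a)))  →  h(pair(b, pair(pair(s(a), pair(h(b), b)), a)))   [R2 at ε]
2. h(pair(b, pair(pair(s(a), pair(h(b), b)), a)))  →  b   [R2 at ε]

b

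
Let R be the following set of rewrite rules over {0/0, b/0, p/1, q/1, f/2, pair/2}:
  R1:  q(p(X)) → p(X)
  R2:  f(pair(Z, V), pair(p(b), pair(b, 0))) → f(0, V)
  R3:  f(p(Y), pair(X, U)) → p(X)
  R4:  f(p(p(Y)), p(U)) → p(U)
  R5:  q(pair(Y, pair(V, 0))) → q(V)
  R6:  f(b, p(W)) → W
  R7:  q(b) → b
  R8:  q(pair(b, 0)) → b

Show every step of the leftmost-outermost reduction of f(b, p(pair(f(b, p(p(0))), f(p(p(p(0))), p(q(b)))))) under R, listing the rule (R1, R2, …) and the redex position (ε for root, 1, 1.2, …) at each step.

1. f(b, p(pair(f(b, p(p(0))), f(p(p(p(0))), p(q(b))))))  →  pair(f(b, p(p(0))), f(p(p(p(0))), p(q(b))))   [R6 at ε]
2. pair(f(b, p(p(0))), f(p(p(p(0))), p(q(b))))  →  pair(p(0), f(p(p(p(0))), p(q(b))))   [R6 at 1]
3. pair(p(0), f(p(p(p(0))), p(q(b))))  →  pair(p(0), p(q(b)))   [R4 at 2]
4. pair(p(0), p(q(b)))  →  pair(p(0), p(b))   [R7 at 2.1]

pair(p(0), p(b))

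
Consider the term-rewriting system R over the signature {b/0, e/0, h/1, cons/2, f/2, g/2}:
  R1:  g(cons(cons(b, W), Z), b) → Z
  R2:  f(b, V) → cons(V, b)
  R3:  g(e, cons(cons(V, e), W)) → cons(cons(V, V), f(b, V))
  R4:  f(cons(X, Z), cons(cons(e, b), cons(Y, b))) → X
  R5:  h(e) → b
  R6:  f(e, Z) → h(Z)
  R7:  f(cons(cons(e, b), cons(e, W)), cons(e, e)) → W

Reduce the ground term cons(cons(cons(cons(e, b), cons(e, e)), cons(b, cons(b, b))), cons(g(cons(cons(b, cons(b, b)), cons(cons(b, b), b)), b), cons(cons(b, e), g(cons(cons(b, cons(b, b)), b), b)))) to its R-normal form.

1. cons(cons(cons(cons(e, b), cons(e, e)), cons(b, cons(b, b))), cons(g(cons(cons(b, cons(b, b)), cons(cons(b, b), b)), b), cons(cons(b, e), g(cons(cons(b, cons(b, b)), b), b))))  →  cons(cons(cons(cons(e, b), cons(e, e)), cons(b, cons(b, b))), cons(cons(cons(b, b), b), cons(cons(b, e), g(cons(cons(b, cons(b, b)), b), b))))   [R1 at 2.1]
2. cons(cons(cons(cons(e, b), cons(e, e)), cons(b, cons(b, b))), cons(cons(cons(b, b), b), cons(cons(b, e), g(cons(cons(b, cons(b, b)), b), b))))  →  cons(cons(cons(cons(e, b), cons(e, e)), cons(b, cons(b, b))), cons(cons(cons(b, b), b), cons(cons(b, e), b)))   [R1 at 2.2.2]

cons(cons(cons(cons(e, b), cons(e, e)), cons(b, cons(b, b))), cons(cons(cons(b, b), b), cons(cons(b, e), b)))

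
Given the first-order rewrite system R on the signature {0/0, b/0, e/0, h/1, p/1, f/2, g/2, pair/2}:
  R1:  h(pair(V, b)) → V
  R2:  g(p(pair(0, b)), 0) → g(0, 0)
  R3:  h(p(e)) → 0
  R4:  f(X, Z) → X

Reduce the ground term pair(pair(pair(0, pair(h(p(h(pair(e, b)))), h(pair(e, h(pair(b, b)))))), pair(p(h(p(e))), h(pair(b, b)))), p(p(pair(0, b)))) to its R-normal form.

pair(pair(pair(0, pair(0, e)), pair(p(0), b)), p(p(pair(0, b))))

1. pair(pair(pair(0, pair(h(p(h(pair(e, b)))), h(pair(e, h(pair(b, b)))))), pair(p(h(p(e))), h(pair(b, b)))), p(p(pair(0, b))))  →  pair(pair(pair(0, pair(h(p(e)), h(pair(e, h(pair(b, b)))))), pair(p(h(p(e))), h(pair(b, b)))), p(p(pair(0, b))))   [R1 at 1.1.2.1.1.1]
2. pair(pair(pair(0, pair(h(p(e)), h(pair(e, h(pair(b, b)))))), pair(p(h(p(e))), h(pair(b, b)))), p(p(pair(0, b))))  →  pair(pair(pair(0, pair(0, h(pair(e, h(pair(b, b)))))), pair(p(h(p(e))), h(pair(b, b)))), p(p(pair(0, b))))   [R3 at 1.1.2.1]
3. pair(pair(pair(0, pair(0, h(pair(e, h(pair(b, b)))))), pair(p(h(p(e))), h(pair(b, b)))), p(p(pair(0, b))))  →  pair(pair(pair(0, pair(0, h(pair(e, b)))), pair(p(h(p(e))), h(pair(b, b)))), p(p(pair(0, b))))   [R1 at 1.1.2.2.1.2]
4. pair(pair(pair(0, pair(0, h(pair(e, b)))), pair(p(h(p(e))), h(pair(b, b)))), p(p(pair(0, b))))  →  pair(pair(pair(0, pair(0, e)), pair(p(h(p(e))), h(pair(b, b)))), p(p(pair(0, b))))   [R1 at 1.1.2.2]
5. pair(pair(pair(0, pair(0, e)), pair(p(h(p(e))), h(pair(b, b)))), p(p(pair(0, b))))  →  pair(pair(pair(0, pair(0, e)), pair(p(0), h(pair(b, b)))), p(p(pair(0, b))))   [R3 at 1.2.1.1]
6. pair(pair(pair(0, pair(0, e)), pair(p(0), h(pair(b, b)))), p(p(pair(0, b))))  →  pair(pair(pair(0, pair(0, e)), pair(p(0), b)), p(p(pair(0, b))))   [R1 at 1.2.2]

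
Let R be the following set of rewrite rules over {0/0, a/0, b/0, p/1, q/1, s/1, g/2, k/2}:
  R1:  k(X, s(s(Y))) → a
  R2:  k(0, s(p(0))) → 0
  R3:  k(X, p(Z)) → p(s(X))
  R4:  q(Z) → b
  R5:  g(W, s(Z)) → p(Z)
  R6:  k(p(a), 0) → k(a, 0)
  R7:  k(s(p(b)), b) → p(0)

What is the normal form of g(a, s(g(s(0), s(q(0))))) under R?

1. g(a, s(g(s(0), s(q(0)))))  →  p(g(s(0), s(q(0))))   [R5 at ε]
2. p(g(s(0), s(q(0))))  →  p(p(q(0)))   [R5 at 1]
3. p(p(q(0)))  →  p(p(b))   [R4 at 1.1]

p(p(b))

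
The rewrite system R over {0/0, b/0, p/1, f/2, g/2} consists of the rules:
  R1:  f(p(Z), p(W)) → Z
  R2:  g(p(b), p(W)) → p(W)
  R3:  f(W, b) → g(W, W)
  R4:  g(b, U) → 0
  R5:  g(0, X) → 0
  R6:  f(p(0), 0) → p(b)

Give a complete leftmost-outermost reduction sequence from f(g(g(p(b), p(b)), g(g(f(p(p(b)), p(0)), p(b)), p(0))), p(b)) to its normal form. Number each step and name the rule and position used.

0

1. f(g(g(p(b), p(b)), g(g(f(p(p(b)), p(0)), p(b)), p(0))), p(b))  →  f(g(p(b), g(g(f(p(p(b)), p(0)), p(b)), p(0))), p(b))   [R2 at 1.1]
2. f(g(p(b), g(g(f(p(p(b)), p(0)), p(b)), p(0))), p(b))  →  f(g(p(b), g(g(p(b), p(b)), p(0))), p(b))   [R1 at 1.2.1.1]
3. f(g(p(b), g(g(p(b), p(b)), p(0))), p(b))  →  f(g(p(b), g(p(b), p(0))), p(b))   [R2 at 1.2.1]
4. f(g(p(b), g(p(b), p(0))), p(b))  →  f(g(p(b), p(0)), p(b))   [R2 at 1.2]
5. f(g(p(b), p(0)), p(b))  →  f(p(0), p(b))   [R2 at 1]
6. f(p(0), p(b))  →  0   [R1 at ε]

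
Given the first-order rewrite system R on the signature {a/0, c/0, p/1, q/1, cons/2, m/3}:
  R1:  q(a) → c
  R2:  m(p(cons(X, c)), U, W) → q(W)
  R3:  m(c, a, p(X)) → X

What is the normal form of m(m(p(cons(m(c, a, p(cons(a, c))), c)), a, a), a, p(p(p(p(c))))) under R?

p(p(p(c)))

1. m(m(p(cons(m(c, a, p(cons(a, c))), c)), a, a), a, p(p(p(p(c)))))  →  m(q(a), a, p(p(p(p(c)))))   [R2 at 1]
2. m(q(a), a, p(p(p(p(c)))))  →  m(c, a, p(p(p(p(c)))))   [R1 at 1]
3. m(c, a, p(p(p(p(c)))))  →  p(p(p(c)))   [R3 at ε]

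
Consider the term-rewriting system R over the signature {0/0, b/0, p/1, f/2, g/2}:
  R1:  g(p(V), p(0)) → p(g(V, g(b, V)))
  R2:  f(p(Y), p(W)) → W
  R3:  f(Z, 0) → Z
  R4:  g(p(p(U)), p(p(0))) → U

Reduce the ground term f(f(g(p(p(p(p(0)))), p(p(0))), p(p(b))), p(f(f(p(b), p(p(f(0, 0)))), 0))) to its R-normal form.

1. f(f(g(p(p(p(p(0)))), p(p(0))), p(p(b))), p(f(f(p(b), p(p(f(0, 0)))), 0)))  →  f(f(p(p(0)), p(p(b))), p(f(f(p(b), p(p(f(0, 0)))), 0)))   [R4 at 1.1]
2. f(f(p(p(0)), p(p(b))), p(f(f(p(b), p(p(f(0, 0)))), 0)))  →  f(p(b), p(f(f(p(b), p(p(f(0, 0)))), 0)))   [R2 at 1]
3. f(p(b), p(f(f(p(b), p(p(f(0, 0)))), 0)))  →  f(f(p(b), p(p(f(0, 0)))), 0)   [R2 at ε]
4. f(f(p(b), p(p(f(0, 0)))), 0)  →  f(p(b), p(p(f(0, 0))))   [R3 at ε]
5. f(p(b), p(p(f(0, 0))))  →  p(f(0, 0))   [R2 at ε]
6. p(f(0, 0))  →  p(0)   [R3 at 1]

p(0)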